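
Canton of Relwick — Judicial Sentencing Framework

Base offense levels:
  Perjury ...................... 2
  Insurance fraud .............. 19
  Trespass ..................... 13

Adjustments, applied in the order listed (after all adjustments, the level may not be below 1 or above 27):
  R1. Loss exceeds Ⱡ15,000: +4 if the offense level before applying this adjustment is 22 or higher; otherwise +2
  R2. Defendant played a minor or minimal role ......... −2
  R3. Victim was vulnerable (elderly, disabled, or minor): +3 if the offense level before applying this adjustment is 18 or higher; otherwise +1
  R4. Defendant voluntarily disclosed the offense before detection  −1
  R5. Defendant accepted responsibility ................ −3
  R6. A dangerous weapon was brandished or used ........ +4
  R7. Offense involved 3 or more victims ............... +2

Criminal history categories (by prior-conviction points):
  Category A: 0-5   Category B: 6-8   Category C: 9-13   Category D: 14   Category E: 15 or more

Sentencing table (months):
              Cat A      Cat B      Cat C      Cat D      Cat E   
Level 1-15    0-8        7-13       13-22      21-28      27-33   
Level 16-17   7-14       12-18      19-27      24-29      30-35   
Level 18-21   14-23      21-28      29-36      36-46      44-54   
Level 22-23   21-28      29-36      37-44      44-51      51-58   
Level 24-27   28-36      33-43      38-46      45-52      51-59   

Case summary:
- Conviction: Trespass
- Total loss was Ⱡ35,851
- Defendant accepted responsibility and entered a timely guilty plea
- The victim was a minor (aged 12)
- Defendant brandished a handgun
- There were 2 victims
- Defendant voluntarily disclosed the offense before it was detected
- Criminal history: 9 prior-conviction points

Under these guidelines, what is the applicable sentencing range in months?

Base offense level for trespass: 13.
R1 applies (level before this adjustment is 13 < 22, so +2): 13 + 2 = 15.
R3 applies (level before this adjustment is 15 < 18, so +1): 15 + 1 = 16.
R4 applies: 16 − 1 = 15.
R5 applies: 15 − 3 = 12.
R6 applies: 12 + 4 = 16.
R7 does not apply.
Final offense level: 16.
Criminal history: 9 prior points → Category C (9-13).
Level 16 falls in the 16-17 band.
Grid: Level 16-17 × Category C = 19-27 months.

19-27 months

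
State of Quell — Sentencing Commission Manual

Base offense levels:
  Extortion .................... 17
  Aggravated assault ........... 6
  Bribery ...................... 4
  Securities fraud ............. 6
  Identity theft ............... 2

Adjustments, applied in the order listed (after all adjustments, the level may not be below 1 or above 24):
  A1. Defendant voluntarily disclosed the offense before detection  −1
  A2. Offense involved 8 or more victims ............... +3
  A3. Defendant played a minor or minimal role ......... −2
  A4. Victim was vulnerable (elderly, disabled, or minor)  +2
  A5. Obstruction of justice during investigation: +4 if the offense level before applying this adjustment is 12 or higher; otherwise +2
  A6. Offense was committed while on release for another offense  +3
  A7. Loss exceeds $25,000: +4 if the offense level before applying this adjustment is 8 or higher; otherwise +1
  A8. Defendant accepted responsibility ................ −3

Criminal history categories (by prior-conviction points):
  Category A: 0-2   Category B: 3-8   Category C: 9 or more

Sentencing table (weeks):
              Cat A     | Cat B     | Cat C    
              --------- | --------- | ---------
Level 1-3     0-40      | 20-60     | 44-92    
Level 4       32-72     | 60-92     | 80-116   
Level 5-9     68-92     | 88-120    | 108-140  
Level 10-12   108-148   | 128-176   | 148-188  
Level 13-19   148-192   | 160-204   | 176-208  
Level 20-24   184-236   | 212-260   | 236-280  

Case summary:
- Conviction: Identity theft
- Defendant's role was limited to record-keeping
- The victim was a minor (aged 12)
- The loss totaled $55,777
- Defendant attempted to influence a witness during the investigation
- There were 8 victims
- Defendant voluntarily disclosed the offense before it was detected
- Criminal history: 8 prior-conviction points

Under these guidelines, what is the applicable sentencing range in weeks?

88-120 weeks

Base offense level for identity theft: 2.
A1 applies: 2 − 1 = 1.
A2 applies: 1 + 3 = 4.
A3 applies: 4 − 2 = 2.
A4 applies: 2 + 2 = 4.
A5 applies (level before this adjustment is 4 < 12, so +2): 4 + 2 = 6.
A7 applies (level before this adjustment is 6 < 8, so +1): 6 + 1 = 7.
A8 does not apply.
Final offense level: 7.
Criminal history: 8 prior points → Category B (3-8).
Level 7 falls in the 5-9 band.
Grid: Level 5-9 × Category B = 88-120 weeks.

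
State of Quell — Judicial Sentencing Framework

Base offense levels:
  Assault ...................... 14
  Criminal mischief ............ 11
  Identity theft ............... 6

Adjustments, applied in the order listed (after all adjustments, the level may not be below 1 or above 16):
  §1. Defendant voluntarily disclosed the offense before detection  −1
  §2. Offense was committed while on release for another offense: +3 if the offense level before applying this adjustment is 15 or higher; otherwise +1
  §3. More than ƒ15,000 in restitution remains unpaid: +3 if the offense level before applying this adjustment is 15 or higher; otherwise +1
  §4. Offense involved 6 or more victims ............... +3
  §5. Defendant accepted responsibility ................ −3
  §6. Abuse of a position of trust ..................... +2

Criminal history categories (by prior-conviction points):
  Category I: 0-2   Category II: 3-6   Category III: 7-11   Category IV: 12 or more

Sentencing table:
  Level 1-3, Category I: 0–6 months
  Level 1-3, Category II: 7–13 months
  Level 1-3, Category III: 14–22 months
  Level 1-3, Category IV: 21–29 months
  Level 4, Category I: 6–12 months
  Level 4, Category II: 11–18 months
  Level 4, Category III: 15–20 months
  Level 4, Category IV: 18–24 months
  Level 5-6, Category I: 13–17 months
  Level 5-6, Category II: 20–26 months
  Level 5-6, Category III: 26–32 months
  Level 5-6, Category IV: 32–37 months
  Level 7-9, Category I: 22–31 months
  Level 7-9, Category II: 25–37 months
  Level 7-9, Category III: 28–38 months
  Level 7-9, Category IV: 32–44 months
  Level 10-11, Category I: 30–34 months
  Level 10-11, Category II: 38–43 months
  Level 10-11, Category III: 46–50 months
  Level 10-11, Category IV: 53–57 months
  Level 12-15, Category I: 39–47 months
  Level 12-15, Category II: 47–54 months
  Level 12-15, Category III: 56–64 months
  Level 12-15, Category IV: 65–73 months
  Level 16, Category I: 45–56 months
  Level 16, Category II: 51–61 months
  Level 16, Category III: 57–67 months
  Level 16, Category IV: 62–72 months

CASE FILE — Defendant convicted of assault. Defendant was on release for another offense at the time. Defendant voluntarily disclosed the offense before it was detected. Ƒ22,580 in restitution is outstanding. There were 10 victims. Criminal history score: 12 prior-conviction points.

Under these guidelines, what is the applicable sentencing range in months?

62-72 months

Base offense level for assault: 14.
§1 applies: 14 − 1 = 13.
§2 applies (level before this adjustment is 13 < 15, so +1): 13 + 1 = 14.
§3 applies (level before this adjustment is 14 < 15, so +1): 14 + 1 = 15.
§4 applies: 15 + 3 = 18.
§6 does not apply.
Level 18 exceeds the maximum of 16; capped at 16.
Final offense level: 16.
Criminal history: 12 prior points → Category IV (12+).
Level 16 falls in the 16 band.
Grid: Level 16 × Category IV = 62-72 months.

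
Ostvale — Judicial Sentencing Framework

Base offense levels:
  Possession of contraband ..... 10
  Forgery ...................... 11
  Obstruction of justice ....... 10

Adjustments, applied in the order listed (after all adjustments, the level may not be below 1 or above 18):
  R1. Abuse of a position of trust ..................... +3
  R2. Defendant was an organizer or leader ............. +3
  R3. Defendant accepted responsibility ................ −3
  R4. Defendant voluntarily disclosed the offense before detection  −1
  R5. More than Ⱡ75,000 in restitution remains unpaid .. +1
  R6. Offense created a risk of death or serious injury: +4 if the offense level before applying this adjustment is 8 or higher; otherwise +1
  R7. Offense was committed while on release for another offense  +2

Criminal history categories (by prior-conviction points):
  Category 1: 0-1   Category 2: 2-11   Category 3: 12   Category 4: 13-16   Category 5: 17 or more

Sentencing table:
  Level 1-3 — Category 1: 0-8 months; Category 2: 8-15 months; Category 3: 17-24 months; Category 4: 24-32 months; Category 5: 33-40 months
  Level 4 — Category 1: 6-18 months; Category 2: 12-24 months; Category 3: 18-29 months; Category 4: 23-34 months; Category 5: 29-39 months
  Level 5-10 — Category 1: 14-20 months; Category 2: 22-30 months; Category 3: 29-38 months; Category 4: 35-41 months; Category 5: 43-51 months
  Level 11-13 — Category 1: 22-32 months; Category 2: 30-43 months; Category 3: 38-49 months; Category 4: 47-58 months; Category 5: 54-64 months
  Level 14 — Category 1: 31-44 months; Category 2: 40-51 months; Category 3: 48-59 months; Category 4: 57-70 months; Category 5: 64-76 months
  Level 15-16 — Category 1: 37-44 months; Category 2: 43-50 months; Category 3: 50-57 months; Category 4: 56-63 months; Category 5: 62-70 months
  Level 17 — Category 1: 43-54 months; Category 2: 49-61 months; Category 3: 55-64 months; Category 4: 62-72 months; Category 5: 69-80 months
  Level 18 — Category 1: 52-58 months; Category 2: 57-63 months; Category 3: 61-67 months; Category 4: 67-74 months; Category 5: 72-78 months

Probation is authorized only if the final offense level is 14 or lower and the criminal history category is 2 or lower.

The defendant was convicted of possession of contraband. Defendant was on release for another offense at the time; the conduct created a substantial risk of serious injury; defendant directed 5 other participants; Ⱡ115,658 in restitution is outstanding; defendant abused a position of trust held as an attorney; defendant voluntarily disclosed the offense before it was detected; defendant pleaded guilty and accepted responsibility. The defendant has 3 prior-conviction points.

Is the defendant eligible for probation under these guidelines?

Base offense level for possession of contraband: 10.
R1 applies: 10 + 3 = 13.
R2 applies: 13 + 3 = 16.
R3 applies: 16 − 3 = 13.
R4 applies: 13 − 1 = 12.
R5 applies: 12 + 1 = 13.
R6 applies (level before this adjustment is 13 ≥ 8, so +4): 13 + 4 = 17.
R7 applies: 17 + 2 = 19.
Level 19 exceeds the maximum of 18; capped at 18.
Final offense level: 18.
Criminal history: 3 prior points → Category 2 (2-11).
Level 18 falls in the 18 band.
Grid: Level 18 × Category 2 = 57-63 months.
Probation check: level 18 > 14 and category 2 ≤ 2 → not eligible.

No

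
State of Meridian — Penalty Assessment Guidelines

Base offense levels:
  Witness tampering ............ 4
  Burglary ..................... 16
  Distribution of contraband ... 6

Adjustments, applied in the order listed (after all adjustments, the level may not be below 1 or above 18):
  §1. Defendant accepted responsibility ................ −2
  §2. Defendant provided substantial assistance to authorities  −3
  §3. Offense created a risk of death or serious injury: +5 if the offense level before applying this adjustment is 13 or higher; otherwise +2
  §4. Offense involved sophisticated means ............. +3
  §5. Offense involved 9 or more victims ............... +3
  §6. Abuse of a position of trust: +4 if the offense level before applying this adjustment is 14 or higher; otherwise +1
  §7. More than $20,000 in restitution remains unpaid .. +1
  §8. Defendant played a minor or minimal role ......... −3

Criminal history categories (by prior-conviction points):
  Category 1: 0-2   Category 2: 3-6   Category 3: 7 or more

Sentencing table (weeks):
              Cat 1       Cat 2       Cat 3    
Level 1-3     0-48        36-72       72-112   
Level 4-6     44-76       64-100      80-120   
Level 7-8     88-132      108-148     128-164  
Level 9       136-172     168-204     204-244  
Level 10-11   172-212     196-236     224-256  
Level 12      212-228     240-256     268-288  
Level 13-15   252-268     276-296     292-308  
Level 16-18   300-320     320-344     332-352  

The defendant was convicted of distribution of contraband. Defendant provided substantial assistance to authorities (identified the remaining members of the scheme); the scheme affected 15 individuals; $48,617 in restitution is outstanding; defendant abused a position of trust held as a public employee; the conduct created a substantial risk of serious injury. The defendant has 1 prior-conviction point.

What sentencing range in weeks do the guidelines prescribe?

Base offense level for distribution of contraband: 6.
§1 does not apply.
§2 applies: 6 − 3 = 3.
§3 applies (level before this adjustment is 3 < 13, so +2): 3 + 2 = 5.
§4 does not apply.
§5 applies: 5 + 3 = 8.
§6 applies (level before this adjustment is 8 < 14, so +1): 8 + 1 = 9.
§7 applies: 9 + 1 = 10.
Final offense level: 10.
Criminal history: 1 prior point → Category 1 (0-2).
Level 10 falls in the 10-11 band.
Grid: Level 10-11 × Category 1 = 172-212 weeks.

172-212 weeks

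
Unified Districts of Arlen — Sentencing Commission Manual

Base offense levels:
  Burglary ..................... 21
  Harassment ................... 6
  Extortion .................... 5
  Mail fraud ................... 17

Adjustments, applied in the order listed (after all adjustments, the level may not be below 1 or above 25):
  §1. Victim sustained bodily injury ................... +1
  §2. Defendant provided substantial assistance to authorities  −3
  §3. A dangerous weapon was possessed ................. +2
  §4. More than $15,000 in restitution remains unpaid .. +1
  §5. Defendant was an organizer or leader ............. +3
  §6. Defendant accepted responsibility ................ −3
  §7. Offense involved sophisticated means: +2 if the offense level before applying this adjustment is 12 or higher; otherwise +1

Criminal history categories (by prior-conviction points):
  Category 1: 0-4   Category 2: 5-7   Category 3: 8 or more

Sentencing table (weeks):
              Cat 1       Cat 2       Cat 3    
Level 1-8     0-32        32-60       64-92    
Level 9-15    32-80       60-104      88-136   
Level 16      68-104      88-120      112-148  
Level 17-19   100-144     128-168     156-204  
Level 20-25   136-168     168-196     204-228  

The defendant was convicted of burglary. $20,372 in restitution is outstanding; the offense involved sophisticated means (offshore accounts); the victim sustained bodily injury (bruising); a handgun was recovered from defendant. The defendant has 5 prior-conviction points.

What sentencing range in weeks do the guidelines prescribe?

168-196 weeks

Base offense level for burglary: 21.
§1 applies: 21 + 1 = 22.
§2 does not apply.
§3 applies: 22 + 2 = 24.
§4 applies: 24 + 1 = 25.
§5 does not apply.
§7 applies (level before this adjustment is 25 ≥ 12, so +2): 25 + 2 = 27.
Level 27 exceeds the maximum of 25; capped at 25.
Final offense level: 25.
Criminal history: 5 prior points → Category 2 (5-7).
Level 25 falls in the 20-25 band.
Grid: Level 20-25 × Category 2 = 168-196 weeks.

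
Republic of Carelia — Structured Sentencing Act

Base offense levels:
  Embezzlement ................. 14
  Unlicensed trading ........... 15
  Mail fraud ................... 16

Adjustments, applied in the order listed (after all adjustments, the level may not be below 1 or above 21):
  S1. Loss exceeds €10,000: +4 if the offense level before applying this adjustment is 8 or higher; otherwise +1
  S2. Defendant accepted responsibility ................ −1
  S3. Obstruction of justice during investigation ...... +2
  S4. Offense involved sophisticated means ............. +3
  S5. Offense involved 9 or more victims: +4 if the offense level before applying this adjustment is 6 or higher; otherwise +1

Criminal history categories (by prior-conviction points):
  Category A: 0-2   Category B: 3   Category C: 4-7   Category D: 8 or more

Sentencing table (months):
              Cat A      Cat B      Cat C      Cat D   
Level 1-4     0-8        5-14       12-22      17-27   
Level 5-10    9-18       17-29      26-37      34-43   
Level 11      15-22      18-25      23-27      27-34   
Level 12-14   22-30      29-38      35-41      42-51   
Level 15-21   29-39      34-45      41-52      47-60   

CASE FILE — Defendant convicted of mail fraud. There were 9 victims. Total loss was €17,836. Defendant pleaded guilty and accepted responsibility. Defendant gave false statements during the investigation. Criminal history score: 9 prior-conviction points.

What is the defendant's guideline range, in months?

Base offense level for mail fraud: 16.
S1 applies (level before this adjustment is 16 ≥ 8, so +4): 16 + 4 = 20.
S2 applies: 20 − 1 = 19.
S3 applies: 19 + 2 = 21.
S4 does not apply.
S5 applies (level before this adjustment is 21 ≥ 6, so +4): 21 + 4 = 25.
Level 25 exceeds the maximum of 21; capped at 21.
Final offense level: 21.
Criminal history: 9 prior points → Category D (8+).
Level 21 falls in the 15-21 band.
Grid: Level 15-21 × Category D = 47-60 months.

47-60 months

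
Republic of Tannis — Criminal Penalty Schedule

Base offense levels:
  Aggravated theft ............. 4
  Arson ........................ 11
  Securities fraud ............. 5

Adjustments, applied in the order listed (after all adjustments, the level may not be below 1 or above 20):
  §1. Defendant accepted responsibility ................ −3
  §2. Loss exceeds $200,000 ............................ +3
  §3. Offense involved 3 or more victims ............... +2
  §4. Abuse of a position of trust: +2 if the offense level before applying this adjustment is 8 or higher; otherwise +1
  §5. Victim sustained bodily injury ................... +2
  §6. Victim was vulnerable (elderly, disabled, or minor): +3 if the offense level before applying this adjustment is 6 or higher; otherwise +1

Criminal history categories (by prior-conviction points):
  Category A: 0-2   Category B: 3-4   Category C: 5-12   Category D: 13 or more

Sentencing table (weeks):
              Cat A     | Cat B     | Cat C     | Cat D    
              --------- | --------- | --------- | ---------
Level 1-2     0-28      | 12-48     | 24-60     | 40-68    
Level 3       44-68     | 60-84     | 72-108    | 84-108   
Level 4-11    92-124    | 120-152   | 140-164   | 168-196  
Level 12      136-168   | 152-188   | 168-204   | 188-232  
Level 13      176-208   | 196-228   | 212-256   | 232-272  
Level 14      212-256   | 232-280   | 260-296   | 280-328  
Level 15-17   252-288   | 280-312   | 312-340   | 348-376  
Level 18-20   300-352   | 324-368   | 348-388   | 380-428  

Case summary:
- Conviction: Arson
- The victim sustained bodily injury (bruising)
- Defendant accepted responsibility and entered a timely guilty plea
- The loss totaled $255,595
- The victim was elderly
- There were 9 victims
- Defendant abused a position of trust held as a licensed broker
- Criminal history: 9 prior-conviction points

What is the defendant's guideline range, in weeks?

348-388 weeks

Base offense level for arson: 11.
§1 applies: 11 − 3 = 8.
§2 applies: 8 + 3 = 11.
§3 applies: 11 + 2 = 13.
§4 applies (level before this adjustment is 13 ≥ 8, so +2): 13 + 2 = 15.
§5 applies: 15 + 2 = 17.
§6 applies (level before this adjustment is 17 ≥ 6, so +3): 17 + 3 = 20.
Final offense level: 20.
Criminal history: 9 prior points → Category C (5-12).
Level 20 falls in the 18-20 band.
Grid: Level 18-20 × Category C = 348-388 weeks.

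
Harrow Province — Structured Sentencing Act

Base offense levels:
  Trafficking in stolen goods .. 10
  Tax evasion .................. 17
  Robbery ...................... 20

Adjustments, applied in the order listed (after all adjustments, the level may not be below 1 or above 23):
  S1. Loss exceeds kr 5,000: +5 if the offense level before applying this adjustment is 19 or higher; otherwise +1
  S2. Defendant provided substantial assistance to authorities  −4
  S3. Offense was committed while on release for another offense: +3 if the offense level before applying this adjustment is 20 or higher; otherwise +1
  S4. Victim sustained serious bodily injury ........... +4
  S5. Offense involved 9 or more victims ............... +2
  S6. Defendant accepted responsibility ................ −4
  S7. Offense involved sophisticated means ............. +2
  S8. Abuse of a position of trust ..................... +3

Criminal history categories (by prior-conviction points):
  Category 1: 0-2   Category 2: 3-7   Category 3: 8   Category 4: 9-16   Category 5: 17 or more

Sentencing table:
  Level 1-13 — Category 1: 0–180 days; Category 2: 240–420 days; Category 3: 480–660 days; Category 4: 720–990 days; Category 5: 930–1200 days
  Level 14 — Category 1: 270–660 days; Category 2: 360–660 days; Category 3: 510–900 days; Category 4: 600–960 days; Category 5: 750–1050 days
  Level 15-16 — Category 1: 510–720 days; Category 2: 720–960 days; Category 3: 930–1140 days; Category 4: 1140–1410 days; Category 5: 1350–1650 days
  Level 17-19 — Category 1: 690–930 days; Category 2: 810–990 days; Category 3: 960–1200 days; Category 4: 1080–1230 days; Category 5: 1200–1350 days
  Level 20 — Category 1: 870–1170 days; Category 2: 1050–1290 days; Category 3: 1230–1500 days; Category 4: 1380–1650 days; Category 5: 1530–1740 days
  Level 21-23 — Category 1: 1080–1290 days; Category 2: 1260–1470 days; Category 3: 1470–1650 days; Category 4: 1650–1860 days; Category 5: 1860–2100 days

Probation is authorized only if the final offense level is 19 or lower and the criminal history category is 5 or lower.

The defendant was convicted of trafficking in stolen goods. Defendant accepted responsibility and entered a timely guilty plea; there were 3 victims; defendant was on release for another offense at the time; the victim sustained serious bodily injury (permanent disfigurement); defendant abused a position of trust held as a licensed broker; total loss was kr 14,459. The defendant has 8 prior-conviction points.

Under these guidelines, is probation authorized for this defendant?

Base offense level for trafficking in stolen goods: 10.
S1 applies (level before this adjustment is 10 < 19, so +1): 10 + 1 = 11.
S3 applies (level before this adjustment is 11 < 20, so +1): 11 + 1 = 12.
S4 applies: 12 + 4 = 16.
S5 does not apply.
S6 applies: 16 − 4 = 12.
S7 does not apply.
S8 applies: 12 + 3 = 15.
Final offense level: 15.
Criminal history: 8 prior points → Category 3 (8).
Level 15 falls in the 15-16 band.
Grid: Level 15-16 × Category 3 = 930-1140 days.
Probation check: level 15 ≤ 19 and category 3 ≤ 5 → eligible.

Yes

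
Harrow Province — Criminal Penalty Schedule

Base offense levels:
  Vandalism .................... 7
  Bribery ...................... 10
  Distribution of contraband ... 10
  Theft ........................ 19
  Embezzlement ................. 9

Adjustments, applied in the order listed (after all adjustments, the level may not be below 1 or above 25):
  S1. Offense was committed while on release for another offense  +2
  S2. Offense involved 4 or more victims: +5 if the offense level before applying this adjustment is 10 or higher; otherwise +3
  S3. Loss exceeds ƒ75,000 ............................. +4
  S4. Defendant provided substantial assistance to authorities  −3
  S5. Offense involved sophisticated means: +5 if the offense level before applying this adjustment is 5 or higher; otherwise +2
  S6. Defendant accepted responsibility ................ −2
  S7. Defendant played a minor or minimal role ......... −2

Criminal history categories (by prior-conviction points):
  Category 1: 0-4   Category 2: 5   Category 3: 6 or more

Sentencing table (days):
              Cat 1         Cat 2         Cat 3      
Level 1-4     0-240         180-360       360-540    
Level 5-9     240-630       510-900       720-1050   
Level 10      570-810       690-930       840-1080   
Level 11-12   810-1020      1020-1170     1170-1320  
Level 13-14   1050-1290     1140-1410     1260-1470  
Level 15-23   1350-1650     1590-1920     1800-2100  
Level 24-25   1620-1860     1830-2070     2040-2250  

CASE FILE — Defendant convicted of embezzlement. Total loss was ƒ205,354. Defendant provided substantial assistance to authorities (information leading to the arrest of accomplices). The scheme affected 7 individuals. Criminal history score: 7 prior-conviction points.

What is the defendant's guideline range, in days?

Base offense level for embezzlement: 9.
S2 applies (level before this adjustment is 9 < 10, so +3): 9 + 3 = 12.
S3 applies: 12 + 4 = 16.
S4 applies: 16 − 3 = 13.
S5 does not apply.
S6 does not apply.
Final offense level: 13.
Criminal history: 7 prior points → Category 3 (6+).
Level 13 falls in the 13-14 band.
Grid: Level 13-14 × Category 3 = 1260-1470 days.

1260-1470 days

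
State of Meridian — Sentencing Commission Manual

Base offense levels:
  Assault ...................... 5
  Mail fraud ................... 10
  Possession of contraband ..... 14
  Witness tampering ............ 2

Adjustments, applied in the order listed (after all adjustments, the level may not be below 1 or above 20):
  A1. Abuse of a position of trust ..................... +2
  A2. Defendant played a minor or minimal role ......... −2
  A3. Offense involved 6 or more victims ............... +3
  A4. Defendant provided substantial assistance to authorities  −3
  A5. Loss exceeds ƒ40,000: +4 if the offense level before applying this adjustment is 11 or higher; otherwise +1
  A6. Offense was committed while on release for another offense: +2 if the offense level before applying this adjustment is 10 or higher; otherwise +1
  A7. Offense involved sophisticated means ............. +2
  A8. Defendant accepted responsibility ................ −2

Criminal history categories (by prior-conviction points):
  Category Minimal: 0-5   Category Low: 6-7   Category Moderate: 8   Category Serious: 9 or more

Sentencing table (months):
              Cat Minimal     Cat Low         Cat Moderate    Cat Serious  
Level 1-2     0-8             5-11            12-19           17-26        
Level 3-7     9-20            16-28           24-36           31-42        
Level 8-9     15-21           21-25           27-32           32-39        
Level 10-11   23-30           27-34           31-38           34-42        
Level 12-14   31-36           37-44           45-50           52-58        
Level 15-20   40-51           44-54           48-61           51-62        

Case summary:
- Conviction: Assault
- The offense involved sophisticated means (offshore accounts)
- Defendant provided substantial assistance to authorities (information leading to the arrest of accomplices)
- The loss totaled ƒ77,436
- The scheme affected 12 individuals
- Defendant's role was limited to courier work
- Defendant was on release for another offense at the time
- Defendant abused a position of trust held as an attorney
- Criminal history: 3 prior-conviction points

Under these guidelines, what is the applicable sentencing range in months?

15-21 months

Base offense level for assault: 5.
A1 applies: 5 + 2 = 7.
A2 applies: 7 − 2 = 5.
A3 applies: 5 + 3 = 8.
A4 applies: 8 − 3 = 5.
A5 applies (level before this adjustment is 5 < 11, so +1): 5 + 1 = 6.
A6 applies (level before this adjustment is 6 < 10, so +1): 6 + 1 = 7.
A7 applies: 7 + 2 = 9.
A8 does not apply.
Final offense level: 9.
Criminal history: 3 prior points → Category Minimal (0-5).
Level 9 falls in the 8-9 band.
Grid: Level 8-9 × Category Minimal = 15-21 months.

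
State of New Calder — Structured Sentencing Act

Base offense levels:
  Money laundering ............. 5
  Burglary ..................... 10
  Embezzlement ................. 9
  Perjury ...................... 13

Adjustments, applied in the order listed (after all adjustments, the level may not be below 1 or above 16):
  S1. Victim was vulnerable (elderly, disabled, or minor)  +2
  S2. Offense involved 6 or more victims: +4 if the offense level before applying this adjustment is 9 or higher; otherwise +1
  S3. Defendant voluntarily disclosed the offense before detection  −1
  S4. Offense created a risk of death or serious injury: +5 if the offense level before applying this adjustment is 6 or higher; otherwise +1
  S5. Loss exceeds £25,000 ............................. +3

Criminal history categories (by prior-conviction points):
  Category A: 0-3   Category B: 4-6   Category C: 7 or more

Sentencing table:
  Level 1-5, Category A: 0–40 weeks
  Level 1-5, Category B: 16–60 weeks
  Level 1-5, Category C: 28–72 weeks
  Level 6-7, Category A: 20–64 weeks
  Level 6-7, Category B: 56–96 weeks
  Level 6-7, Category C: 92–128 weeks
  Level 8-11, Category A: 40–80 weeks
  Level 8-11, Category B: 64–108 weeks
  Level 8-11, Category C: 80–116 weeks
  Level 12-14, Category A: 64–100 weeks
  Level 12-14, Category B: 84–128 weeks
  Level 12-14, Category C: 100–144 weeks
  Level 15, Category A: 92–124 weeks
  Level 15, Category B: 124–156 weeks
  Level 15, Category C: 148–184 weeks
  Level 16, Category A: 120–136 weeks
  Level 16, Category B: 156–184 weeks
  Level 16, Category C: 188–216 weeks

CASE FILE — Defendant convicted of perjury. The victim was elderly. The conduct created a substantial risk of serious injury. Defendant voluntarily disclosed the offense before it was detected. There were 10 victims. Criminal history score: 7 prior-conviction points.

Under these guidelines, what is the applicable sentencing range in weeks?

Base offense level for perjury: 13.
S1 applies: 13 + 2 = 15.
S2 applies (level before this adjustment is 15 ≥ 9, so +4): 15 + 4 = 19.
S3 applies: 19 − 1 = 18.
S4 applies (level before this adjustment is 18 ≥ 6, so +5): 18 + 5 = 23.
Level 23 exceeds the maximum of 16; capped at 16.
Final offense level: 16.
Criminal history: 7 prior points → Category C (7+).
Level 16 falls in the 16 band.
Grid: Level 16 × Category C = 188-216 weeks.

188-216 weeks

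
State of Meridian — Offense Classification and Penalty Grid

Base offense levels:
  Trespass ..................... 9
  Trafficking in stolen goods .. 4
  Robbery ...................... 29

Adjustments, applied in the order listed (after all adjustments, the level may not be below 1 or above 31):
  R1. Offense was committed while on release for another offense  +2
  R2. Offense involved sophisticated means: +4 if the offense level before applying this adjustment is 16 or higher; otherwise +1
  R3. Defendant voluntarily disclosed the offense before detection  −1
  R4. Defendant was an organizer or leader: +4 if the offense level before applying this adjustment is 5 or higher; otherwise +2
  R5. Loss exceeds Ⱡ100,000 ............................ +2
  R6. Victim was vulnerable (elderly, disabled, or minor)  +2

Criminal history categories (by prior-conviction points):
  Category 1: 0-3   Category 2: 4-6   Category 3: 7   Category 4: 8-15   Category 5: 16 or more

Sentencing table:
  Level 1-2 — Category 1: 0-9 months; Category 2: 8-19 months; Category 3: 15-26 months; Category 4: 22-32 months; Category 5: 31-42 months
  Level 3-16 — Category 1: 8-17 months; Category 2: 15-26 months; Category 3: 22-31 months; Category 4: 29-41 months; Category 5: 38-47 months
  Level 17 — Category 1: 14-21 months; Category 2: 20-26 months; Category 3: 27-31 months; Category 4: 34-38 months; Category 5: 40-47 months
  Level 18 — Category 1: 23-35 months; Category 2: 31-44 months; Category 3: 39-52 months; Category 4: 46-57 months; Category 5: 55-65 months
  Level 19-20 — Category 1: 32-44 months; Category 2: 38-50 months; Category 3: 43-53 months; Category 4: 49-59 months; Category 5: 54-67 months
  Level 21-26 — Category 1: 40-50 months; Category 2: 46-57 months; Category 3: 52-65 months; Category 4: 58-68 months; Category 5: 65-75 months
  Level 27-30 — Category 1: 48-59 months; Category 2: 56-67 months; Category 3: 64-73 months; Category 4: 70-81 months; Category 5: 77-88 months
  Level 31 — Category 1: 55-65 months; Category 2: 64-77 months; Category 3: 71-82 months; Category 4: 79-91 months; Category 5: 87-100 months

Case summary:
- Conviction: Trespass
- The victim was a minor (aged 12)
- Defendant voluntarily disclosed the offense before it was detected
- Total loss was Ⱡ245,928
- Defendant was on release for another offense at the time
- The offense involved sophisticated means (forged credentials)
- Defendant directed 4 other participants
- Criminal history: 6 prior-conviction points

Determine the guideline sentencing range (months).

38-50 months

Base offense level for trespass: 9.
R1 applies: 9 + 2 = 11.
R2 applies (level before this adjustment is 11 < 16, so +1): 11 + 1 = 12.
R3 applies: 12 − 1 = 11.
R4 applies (level before this adjustment is 11 ≥ 5, so +4): 11 + 4 = 15.
R5 applies: 15 + 2 = 17.
R6 applies: 17 + 2 = 19.
Final offense level: 19.
Criminal history: 6 prior points → Category 2 (4-6).
Level 19 falls in the 19-20 band.
Grid: Level 19-20 × Category 2 = 38-50 months.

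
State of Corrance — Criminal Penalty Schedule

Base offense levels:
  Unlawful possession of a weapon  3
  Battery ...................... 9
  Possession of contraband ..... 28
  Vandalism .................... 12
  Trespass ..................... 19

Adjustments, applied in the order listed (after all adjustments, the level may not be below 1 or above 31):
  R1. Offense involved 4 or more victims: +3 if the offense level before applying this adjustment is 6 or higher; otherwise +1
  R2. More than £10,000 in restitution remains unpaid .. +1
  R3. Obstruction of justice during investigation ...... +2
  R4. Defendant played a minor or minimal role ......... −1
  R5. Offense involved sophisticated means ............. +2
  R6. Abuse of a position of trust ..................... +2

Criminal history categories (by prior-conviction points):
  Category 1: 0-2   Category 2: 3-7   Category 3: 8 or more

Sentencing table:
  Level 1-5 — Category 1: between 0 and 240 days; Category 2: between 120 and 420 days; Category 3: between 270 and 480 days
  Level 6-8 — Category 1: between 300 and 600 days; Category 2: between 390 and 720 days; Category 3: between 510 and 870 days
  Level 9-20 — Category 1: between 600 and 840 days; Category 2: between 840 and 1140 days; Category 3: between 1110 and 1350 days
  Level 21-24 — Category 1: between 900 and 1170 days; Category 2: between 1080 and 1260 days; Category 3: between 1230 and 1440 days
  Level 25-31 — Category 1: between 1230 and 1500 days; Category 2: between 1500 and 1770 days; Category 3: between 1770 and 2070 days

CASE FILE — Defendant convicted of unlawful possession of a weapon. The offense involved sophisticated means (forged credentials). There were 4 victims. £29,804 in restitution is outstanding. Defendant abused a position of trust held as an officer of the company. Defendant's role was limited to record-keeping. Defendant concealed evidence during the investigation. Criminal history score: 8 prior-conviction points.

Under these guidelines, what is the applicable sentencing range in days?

1110-1350 days

Base offense level for unlawful possession of a weapon: 3.
R1 applies (level before this adjustment is 3 < 6, so +1): 3 + 1 = 4.
R2 applies: 4 + 1 = 5.
R3 applies: 5 + 2 = 7.
R4 applies: 7 − 1 = 6.
R5 applies: 6 + 2 = 8.
R6 applies: 8 + 2 = 10.
Final offense level: 10.
Criminal history: 8 prior points → Category 3 (8+).
Level 10 falls in the 9-20 band.
Grid: Level 9-20 × Category 3 = 1110-1350 days.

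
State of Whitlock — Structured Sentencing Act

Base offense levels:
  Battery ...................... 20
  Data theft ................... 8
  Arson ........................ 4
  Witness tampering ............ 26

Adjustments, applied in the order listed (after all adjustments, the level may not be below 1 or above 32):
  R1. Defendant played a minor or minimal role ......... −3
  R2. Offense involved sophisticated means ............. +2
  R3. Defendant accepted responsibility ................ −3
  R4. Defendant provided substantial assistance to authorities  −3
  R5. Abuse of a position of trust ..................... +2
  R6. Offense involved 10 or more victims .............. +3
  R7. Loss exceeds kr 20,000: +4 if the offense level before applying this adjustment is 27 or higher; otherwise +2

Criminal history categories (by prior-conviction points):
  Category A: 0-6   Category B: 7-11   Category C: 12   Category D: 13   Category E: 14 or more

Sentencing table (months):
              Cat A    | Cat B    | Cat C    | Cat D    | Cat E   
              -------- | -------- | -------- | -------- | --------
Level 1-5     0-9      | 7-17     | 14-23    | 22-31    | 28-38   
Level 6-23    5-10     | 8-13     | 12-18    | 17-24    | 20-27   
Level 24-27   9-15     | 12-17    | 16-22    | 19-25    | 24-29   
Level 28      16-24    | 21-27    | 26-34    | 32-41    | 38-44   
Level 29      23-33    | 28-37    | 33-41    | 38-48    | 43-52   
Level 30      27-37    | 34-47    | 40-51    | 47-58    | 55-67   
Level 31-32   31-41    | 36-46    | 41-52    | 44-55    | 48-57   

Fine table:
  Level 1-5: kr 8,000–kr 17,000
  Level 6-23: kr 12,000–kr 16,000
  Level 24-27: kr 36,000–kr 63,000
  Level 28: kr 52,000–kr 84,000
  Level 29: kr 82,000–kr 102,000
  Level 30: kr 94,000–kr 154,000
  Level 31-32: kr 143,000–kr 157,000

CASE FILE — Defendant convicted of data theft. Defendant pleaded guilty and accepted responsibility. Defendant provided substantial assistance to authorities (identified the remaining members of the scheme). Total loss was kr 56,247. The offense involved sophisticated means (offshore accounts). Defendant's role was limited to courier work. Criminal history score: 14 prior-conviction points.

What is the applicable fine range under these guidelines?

Base offense level for data theft: 8.
R1 applies: 8 − 3 = 5.
R2 applies: 5 + 2 = 7.
R3 applies: 7 − 3 = 4.
R4 applies: 4 − 3 = 1.
R7 applies (level before this adjustment is 1 < 27, so +2): 1 + 2 = 3.
Final offense level: 3.
Level 3 falls in the 1-5 band.
Fine table: Level 1-5 → kr 8,000–kr 17,000.

kr 8,000–kr 17,000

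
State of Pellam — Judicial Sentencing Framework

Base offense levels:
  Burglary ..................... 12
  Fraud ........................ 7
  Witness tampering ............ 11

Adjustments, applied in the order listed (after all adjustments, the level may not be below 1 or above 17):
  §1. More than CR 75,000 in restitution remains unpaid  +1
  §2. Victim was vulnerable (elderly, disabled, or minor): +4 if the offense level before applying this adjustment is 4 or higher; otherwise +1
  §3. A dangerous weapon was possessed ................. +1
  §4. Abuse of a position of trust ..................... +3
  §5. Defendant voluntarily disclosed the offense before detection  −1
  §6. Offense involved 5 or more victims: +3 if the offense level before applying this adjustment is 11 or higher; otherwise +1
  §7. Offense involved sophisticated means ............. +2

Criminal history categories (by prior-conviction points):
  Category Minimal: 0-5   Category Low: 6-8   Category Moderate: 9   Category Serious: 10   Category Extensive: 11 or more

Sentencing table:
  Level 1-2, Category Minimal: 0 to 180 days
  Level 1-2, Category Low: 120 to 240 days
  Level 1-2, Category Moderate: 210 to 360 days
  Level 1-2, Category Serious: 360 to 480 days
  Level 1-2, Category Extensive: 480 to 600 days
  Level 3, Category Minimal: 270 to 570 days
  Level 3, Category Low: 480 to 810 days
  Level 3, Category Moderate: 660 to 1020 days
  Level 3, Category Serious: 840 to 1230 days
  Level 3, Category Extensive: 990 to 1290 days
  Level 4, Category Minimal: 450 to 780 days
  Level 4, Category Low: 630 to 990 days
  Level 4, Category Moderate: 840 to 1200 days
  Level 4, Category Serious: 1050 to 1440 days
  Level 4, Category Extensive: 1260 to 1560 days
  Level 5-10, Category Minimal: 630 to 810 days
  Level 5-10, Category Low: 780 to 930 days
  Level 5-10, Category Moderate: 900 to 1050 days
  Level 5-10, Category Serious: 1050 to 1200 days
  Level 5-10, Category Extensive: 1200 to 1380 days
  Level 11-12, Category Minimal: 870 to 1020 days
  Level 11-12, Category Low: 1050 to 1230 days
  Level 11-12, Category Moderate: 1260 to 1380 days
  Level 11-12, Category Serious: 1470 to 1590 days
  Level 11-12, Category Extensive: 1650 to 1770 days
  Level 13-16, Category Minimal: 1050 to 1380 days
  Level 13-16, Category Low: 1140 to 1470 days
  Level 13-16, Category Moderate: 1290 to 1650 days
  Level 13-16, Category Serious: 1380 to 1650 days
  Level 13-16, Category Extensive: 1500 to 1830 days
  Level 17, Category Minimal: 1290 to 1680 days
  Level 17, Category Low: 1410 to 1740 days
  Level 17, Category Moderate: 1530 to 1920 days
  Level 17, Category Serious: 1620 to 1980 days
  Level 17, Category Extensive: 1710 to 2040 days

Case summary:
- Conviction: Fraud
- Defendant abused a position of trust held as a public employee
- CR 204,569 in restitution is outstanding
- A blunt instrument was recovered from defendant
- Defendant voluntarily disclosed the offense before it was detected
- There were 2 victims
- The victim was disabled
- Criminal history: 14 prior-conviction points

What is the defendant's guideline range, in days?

Base offense level for fraud: 7.
§1 applies: 7 + 1 = 8.
§2 applies (level before this adjustment is 8 ≥ 4, so +4): 8 + 4 = 12.
§3 applies: 12 + 1 = 13.
§4 applies: 13 + 3 = 16.
§5 applies: 16 − 1 = 15.
§6 does not apply.
§7 does not apply.
Final offense level: 15.
Criminal history: 14 prior points → Category Extensive (11+).
Level 15 falls in the 13-16 band.
Grid: Level 13-16 × Category Extensive = 1500-1830 days.

1500-1830 days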